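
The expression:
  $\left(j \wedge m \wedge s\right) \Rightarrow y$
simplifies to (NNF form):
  $y \vee \neg j \vee \neg m \vee \neg s$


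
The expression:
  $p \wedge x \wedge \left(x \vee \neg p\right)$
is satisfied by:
  {p: True, x: True}


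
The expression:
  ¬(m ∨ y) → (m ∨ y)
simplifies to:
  m ∨ y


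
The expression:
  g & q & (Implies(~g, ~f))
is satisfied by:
  {g: True, q: True}


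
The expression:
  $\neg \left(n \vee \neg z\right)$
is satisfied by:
  {z: True, n: False}


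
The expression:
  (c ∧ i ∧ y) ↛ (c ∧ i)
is never true.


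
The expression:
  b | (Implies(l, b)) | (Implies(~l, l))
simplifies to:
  True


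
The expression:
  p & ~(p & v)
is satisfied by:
  {p: True, v: False}


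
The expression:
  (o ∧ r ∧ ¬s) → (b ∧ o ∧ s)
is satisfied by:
  {s: True, o: False, r: False}
  {s: False, o: False, r: False}
  {r: True, s: True, o: False}
  {r: True, s: False, o: False}
  {o: True, s: True, r: False}
  {o: True, s: False, r: False}
  {o: True, r: True, s: True}


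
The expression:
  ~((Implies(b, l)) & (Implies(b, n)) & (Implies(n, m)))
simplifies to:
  (b & ~l) | (b & ~n) | (n & ~m)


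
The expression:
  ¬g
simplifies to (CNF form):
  ¬g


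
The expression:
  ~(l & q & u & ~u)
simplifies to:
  True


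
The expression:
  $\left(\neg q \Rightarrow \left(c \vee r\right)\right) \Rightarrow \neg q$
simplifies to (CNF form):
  $\neg q$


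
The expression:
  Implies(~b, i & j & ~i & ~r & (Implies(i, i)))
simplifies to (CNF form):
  b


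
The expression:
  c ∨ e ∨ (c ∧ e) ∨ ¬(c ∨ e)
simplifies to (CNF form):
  True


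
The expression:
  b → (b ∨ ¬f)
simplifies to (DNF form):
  True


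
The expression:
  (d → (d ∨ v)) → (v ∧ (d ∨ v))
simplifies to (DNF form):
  v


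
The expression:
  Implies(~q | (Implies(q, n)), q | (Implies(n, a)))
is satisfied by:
  {a: True, q: True, n: False}
  {a: True, q: False, n: False}
  {q: True, a: False, n: False}
  {a: False, q: False, n: False}
  {a: True, n: True, q: True}
  {a: True, n: True, q: False}
  {n: True, q: True, a: False}


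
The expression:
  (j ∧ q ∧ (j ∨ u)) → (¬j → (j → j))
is always true.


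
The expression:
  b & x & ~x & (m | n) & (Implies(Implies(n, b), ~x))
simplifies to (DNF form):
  False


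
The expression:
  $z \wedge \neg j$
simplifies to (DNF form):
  $z \wedge \neg j$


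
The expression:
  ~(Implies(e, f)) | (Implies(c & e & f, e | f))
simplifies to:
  True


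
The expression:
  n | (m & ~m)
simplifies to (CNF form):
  n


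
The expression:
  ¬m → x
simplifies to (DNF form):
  m ∨ x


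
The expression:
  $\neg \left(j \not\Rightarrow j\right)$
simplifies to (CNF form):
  $\text{True}$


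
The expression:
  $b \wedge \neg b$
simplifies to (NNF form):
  $\text{False}$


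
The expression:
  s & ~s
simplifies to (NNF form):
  False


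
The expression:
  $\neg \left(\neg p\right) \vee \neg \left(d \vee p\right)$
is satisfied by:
  {p: True, d: False}
  {d: False, p: False}
  {d: True, p: True}


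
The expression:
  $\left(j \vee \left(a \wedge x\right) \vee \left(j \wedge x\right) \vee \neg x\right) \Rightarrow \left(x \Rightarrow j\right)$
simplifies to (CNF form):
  $j \vee \neg a \vee \neg x$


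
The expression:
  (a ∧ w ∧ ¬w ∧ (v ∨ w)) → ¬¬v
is always true.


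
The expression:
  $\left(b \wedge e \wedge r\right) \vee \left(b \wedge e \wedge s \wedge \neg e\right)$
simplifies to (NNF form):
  $b \wedge e \wedge r$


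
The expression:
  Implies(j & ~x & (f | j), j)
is always true.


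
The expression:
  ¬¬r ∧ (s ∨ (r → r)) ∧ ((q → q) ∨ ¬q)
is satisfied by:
  {r: True}


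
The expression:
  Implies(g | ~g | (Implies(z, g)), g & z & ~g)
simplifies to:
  False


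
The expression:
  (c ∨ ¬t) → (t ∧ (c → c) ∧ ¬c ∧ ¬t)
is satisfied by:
  {t: True, c: False}


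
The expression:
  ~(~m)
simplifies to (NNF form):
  m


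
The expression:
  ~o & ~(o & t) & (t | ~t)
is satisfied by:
  {o: False}


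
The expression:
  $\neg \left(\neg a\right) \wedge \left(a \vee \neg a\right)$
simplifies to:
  $a$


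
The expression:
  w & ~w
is never true.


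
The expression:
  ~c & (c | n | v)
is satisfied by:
  {n: True, v: True, c: False}
  {n: True, v: False, c: False}
  {v: True, n: False, c: False}


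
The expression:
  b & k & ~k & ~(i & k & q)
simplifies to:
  False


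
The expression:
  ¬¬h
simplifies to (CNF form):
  h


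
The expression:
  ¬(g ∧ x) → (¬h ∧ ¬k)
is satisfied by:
  {x: True, g: True, h: False, k: False}
  {x: True, h: False, g: False, k: False}
  {g: True, x: False, h: False, k: False}
  {x: False, h: False, g: False, k: False}
  {x: True, k: True, g: True, h: False}
  {x: True, g: True, h: True, k: False}
  {x: True, g: True, h: True, k: True}


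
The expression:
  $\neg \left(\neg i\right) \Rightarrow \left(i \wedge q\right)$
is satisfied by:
  {q: True, i: False}
  {i: False, q: False}
  {i: True, q: True}


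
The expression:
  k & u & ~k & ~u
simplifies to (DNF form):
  False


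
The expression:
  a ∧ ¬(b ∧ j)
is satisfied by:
  {a: True, b: False, j: False}
  {a: True, j: True, b: False}
  {a: True, b: True, j: False}


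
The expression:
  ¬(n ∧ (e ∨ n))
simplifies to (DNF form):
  ¬n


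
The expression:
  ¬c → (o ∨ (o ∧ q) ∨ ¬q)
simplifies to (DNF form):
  c ∨ o ∨ ¬q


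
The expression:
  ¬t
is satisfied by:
  {t: False}


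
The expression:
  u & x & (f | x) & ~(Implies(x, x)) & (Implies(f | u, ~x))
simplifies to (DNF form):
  False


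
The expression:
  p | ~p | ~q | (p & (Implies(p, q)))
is always true.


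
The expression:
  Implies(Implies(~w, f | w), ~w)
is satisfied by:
  {w: False}


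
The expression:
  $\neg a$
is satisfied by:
  {a: False}


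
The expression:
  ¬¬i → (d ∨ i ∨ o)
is always true.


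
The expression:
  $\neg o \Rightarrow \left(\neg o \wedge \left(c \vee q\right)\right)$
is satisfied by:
  {q: True, c: True, o: True}
  {q: True, c: True, o: False}
  {q: True, o: True, c: False}
  {q: True, o: False, c: False}
  {c: True, o: True, q: False}
  {c: True, o: False, q: False}
  {o: True, c: False, q: False}


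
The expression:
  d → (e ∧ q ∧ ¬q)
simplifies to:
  ¬d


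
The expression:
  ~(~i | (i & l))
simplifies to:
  i & ~l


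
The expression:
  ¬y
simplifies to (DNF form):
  ¬y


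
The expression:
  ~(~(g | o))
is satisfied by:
  {o: True, g: True}
  {o: True, g: False}
  {g: True, o: False}


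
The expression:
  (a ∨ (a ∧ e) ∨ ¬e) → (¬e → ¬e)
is always true.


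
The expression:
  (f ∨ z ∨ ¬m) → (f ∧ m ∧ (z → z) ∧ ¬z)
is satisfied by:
  {m: True, z: False}


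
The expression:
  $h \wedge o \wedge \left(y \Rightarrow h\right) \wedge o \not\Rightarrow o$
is never true.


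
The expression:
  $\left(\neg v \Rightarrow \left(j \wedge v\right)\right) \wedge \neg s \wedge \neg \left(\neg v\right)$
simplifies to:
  $v \wedge \neg s$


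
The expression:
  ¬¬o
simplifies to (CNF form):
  o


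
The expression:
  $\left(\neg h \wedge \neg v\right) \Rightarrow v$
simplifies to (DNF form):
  $h \vee v$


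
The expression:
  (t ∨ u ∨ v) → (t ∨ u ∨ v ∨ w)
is always true.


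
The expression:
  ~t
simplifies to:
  ~t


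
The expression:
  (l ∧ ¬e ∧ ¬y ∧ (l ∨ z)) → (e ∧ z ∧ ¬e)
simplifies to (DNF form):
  e ∨ y ∨ ¬l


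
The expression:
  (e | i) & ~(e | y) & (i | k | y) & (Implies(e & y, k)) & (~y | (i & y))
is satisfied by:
  {i: True, e: False, y: False}


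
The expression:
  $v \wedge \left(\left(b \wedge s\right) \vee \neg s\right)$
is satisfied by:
  {b: True, v: True, s: False}
  {v: True, s: False, b: False}
  {b: True, s: True, v: True}


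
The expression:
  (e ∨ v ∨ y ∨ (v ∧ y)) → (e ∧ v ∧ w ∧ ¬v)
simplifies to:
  ¬e ∧ ¬v ∧ ¬y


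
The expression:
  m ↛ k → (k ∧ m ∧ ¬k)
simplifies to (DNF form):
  k ∨ ¬m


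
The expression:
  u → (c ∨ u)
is always true.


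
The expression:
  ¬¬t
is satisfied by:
  {t: True}


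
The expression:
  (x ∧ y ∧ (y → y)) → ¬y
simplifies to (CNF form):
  ¬x ∨ ¬y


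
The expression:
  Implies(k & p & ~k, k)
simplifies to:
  True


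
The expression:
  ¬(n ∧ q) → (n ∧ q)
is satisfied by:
  {q: True, n: True}


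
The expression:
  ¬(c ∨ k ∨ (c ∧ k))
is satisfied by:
  {k: False, c: False}


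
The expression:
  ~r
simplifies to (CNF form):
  ~r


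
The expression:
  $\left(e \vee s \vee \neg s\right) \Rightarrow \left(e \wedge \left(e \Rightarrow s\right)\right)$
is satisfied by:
  {e: True, s: True}


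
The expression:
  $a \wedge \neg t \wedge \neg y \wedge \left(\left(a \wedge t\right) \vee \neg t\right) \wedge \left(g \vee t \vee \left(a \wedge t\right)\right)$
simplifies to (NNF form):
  $a \wedge g \wedge \neg t \wedge \neg y$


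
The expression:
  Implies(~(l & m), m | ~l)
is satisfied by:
  {m: True, l: False}
  {l: False, m: False}
  {l: True, m: True}


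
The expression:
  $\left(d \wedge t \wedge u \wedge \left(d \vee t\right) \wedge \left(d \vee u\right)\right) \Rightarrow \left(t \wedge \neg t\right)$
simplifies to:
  $\neg d \vee \neg t \vee \neg u$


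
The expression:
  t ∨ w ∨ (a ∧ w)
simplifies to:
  t ∨ w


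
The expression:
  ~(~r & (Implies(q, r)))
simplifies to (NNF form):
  q | r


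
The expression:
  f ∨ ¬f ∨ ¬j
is always true.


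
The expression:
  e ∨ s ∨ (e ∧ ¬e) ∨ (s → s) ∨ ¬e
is always true.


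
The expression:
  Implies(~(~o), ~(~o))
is always true.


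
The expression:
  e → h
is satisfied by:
  {h: True, e: False}
  {e: False, h: False}
  {e: True, h: True}


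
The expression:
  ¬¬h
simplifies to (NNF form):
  h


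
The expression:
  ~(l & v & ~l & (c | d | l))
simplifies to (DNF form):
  True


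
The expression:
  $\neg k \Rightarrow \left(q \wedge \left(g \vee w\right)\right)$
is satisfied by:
  {q: True, k: True, g: True, w: True}
  {q: True, k: True, g: True, w: False}
  {q: True, k: True, w: True, g: False}
  {q: True, k: True, w: False, g: False}
  {k: True, g: True, w: True, q: False}
  {k: True, g: True, w: False, q: False}
  {k: True, g: False, w: True, q: False}
  {k: True, g: False, w: False, q: False}
  {q: True, g: True, w: True, k: False}
  {q: True, g: True, w: False, k: False}
  {q: True, w: True, g: False, k: False}


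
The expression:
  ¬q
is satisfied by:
  {q: False}


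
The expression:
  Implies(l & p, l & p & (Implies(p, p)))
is always true.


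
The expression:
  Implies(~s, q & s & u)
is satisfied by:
  {s: True}


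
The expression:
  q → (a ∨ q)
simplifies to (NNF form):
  True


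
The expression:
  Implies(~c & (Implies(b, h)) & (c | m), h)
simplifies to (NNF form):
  b | c | h | ~m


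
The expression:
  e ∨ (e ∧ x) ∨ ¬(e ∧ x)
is always true.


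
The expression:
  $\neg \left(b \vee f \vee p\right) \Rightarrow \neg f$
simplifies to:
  $\text{True}$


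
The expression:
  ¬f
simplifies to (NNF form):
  ¬f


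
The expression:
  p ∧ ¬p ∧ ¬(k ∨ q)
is never true.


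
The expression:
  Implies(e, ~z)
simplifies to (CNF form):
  ~e | ~z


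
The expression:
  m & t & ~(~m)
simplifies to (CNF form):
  m & t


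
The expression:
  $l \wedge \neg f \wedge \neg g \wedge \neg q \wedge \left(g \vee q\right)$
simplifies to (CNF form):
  $\text{False}$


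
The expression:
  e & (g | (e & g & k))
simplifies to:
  e & g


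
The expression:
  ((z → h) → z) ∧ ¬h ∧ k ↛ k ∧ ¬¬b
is never true.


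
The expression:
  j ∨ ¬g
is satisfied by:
  {j: True, g: False}
  {g: False, j: False}
  {g: True, j: True}


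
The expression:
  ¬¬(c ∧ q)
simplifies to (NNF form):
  c ∧ q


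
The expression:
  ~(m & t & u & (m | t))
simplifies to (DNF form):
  ~m | ~t | ~u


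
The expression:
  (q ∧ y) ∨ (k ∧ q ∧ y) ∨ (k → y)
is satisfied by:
  {y: True, k: False}
  {k: False, y: False}
  {k: True, y: True}


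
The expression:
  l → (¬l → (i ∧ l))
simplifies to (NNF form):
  True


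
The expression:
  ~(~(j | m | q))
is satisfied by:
  {q: True, m: True, j: True}
  {q: True, m: True, j: False}
  {q: True, j: True, m: False}
  {q: True, j: False, m: False}
  {m: True, j: True, q: False}
  {m: True, j: False, q: False}
  {j: True, m: False, q: False}


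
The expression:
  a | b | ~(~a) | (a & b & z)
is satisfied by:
  {a: True, b: True}
  {a: True, b: False}
  {b: True, a: False}


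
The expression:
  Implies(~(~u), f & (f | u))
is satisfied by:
  {f: True, u: False}
  {u: False, f: False}
  {u: True, f: True}


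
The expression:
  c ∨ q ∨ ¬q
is always true.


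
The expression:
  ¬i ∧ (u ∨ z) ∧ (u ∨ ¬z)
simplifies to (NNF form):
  u ∧ ¬i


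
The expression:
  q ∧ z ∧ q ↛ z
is never true.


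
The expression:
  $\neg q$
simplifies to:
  $\neg q$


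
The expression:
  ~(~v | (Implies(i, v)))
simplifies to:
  False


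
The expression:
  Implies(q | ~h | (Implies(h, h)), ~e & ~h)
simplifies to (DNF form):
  ~e & ~h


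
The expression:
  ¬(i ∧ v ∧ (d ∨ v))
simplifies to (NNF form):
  ¬i ∨ ¬v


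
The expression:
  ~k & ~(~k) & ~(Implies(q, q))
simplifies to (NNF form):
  False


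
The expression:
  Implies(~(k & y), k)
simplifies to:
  k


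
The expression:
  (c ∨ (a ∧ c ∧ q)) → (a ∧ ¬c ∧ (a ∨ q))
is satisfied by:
  {c: False}


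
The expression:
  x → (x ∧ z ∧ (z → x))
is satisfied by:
  {z: True, x: False}
  {x: False, z: False}
  {x: True, z: True}


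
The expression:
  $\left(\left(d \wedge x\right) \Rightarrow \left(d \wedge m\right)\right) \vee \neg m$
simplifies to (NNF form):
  $\text{True}$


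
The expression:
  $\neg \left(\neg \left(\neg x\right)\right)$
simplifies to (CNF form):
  $\neg x$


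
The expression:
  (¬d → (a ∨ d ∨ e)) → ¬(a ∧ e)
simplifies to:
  ¬a ∨ ¬e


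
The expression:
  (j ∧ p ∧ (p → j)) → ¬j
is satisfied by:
  {p: False, j: False}
  {j: True, p: False}
  {p: True, j: False}


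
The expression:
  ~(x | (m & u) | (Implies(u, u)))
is never true.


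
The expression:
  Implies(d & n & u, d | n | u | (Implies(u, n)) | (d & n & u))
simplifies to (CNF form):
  True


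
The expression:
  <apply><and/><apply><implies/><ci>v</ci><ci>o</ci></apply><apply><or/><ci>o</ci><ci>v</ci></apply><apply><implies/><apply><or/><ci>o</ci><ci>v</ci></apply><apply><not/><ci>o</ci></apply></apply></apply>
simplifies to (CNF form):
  <false/>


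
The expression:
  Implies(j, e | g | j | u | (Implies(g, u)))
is always true.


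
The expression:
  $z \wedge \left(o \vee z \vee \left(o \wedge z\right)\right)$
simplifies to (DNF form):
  $z$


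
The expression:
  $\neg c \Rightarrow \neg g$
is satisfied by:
  {c: True, g: False}
  {g: False, c: False}
  {g: True, c: True}


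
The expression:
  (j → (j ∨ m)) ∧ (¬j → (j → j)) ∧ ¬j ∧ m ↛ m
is never true.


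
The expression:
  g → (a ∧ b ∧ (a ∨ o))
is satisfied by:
  {b: True, a: True, g: False}
  {b: True, a: False, g: False}
  {a: True, b: False, g: False}
  {b: False, a: False, g: False}
  {b: True, g: True, a: True}


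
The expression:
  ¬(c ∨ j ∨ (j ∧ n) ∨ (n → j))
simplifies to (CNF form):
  n ∧ ¬c ∧ ¬j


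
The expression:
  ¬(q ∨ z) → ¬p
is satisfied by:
  {q: True, z: True, p: False}
  {q: True, p: False, z: False}
  {z: True, p: False, q: False}
  {z: False, p: False, q: False}
  {q: True, z: True, p: True}
  {q: True, p: True, z: False}
  {z: True, p: True, q: False}


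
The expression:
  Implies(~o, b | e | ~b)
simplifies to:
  True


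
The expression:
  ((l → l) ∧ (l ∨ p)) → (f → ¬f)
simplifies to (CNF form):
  (¬f ∨ ¬l) ∧ (¬f ∨ ¬p)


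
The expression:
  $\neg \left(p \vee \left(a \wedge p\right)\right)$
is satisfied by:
  {p: False}


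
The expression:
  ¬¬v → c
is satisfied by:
  {c: True, v: False}
  {v: False, c: False}
  {v: True, c: True}


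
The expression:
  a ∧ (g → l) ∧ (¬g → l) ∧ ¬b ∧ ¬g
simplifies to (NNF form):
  a ∧ l ∧ ¬b ∧ ¬g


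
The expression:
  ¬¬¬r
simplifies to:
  ¬r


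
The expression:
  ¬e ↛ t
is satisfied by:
  {t: True, e: False}
  {e: False, t: False}
  {e: True, t: True}


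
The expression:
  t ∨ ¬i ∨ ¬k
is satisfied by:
  {t: True, k: False, i: False}
  {k: False, i: False, t: False}
  {i: True, t: True, k: False}
  {i: True, k: False, t: False}
  {t: True, k: True, i: False}
  {k: True, t: False, i: False}
  {i: True, k: True, t: True}


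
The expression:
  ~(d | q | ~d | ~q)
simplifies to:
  False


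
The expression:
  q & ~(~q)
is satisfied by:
  {q: True}


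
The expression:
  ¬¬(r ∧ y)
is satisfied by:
  {r: True, y: True}


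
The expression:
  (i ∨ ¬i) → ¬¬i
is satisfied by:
  {i: True}


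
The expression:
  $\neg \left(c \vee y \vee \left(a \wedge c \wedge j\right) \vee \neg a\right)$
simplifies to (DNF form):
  $a \wedge \neg c \wedge \neg y$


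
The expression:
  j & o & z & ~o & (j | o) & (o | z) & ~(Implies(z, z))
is never true.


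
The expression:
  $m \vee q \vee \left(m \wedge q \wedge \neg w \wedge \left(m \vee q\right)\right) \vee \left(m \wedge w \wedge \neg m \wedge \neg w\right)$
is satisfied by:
  {q: True, m: True}
  {q: True, m: False}
  {m: True, q: False}


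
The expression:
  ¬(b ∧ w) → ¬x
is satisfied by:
  {b: True, w: True, x: False}
  {b: True, w: False, x: False}
  {w: True, b: False, x: False}
  {b: False, w: False, x: False}
  {b: True, x: True, w: True}


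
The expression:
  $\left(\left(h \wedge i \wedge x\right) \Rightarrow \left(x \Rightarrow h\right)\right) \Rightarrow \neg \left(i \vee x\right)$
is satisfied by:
  {x: False, i: False}


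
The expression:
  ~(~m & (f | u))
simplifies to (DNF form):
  m | (~f & ~u)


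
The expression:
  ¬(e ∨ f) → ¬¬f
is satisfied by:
  {e: True, f: True}
  {e: True, f: False}
  {f: True, e: False}


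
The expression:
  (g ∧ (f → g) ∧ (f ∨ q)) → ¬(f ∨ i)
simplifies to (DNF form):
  (¬f ∧ ¬i) ∨ (¬f ∧ ¬q) ∨ ¬g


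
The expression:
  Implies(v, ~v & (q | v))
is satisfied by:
  {v: False}


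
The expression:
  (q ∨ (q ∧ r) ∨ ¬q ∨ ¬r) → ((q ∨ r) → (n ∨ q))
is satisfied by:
  {n: True, q: True, r: False}
  {n: True, q: False, r: False}
  {q: True, n: False, r: False}
  {n: False, q: False, r: False}
  {r: True, n: True, q: True}
  {r: True, n: True, q: False}
  {r: True, q: True, n: False}


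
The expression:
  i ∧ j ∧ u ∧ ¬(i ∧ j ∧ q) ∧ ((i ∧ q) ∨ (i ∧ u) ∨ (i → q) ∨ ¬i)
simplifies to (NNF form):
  i ∧ j ∧ u ∧ ¬q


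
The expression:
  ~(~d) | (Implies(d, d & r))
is always true.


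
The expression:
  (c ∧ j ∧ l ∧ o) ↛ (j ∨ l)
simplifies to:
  False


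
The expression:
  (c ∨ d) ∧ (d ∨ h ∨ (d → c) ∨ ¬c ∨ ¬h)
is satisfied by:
  {d: True, c: True}
  {d: True, c: False}
  {c: True, d: False}


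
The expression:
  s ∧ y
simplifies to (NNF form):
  s ∧ y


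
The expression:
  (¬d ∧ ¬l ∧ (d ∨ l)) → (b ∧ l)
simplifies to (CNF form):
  True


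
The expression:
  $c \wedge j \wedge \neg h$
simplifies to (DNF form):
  $c \wedge j \wedge \neg h$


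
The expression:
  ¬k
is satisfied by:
  {k: False}


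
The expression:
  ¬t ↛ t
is always true.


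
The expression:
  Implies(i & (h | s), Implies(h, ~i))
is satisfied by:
  {h: False, i: False}
  {i: True, h: False}
  {h: True, i: False}


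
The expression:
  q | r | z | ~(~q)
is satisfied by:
  {r: True, q: True, z: True}
  {r: True, q: True, z: False}
  {r: True, z: True, q: False}
  {r: True, z: False, q: False}
  {q: True, z: True, r: False}
  {q: True, z: False, r: False}
  {z: True, q: False, r: False}


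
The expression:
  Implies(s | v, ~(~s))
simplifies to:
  s | ~v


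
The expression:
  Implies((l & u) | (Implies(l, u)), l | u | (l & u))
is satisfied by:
  {l: True, u: True}
  {l: True, u: False}
  {u: True, l: False}


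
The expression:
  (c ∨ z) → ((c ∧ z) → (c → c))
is always true.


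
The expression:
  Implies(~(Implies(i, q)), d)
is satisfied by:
  {d: True, q: True, i: False}
  {d: True, q: False, i: False}
  {q: True, d: False, i: False}
  {d: False, q: False, i: False}
  {i: True, d: True, q: True}
  {i: True, d: True, q: False}
  {i: True, q: True, d: False}


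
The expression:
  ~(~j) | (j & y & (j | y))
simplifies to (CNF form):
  j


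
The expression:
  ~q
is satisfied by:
  {q: False}


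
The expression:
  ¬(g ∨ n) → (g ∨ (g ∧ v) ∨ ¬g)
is always true.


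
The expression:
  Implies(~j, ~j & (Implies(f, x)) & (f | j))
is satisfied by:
  {j: True, f: True, x: True}
  {j: True, f: True, x: False}
  {j: True, x: True, f: False}
  {j: True, x: False, f: False}
  {f: True, x: True, j: False}


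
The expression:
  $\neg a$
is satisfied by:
  {a: False}


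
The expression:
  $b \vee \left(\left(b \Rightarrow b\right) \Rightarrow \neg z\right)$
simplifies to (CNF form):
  $b \vee \neg z$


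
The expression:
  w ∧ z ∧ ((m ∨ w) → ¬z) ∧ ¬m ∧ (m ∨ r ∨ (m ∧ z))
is never true.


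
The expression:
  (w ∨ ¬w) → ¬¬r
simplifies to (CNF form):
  r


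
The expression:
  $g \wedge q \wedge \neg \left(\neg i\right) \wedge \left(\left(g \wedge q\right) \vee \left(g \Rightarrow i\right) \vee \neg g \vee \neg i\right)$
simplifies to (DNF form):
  $g \wedge i \wedge q$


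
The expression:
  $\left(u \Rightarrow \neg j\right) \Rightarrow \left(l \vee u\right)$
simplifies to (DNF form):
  $l \vee u$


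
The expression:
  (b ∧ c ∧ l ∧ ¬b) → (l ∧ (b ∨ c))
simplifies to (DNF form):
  True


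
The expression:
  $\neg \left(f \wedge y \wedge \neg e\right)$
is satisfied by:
  {e: True, y: False, f: False}
  {e: False, y: False, f: False}
  {f: True, e: True, y: False}
  {f: True, e: False, y: False}
  {y: True, e: True, f: False}
  {y: True, e: False, f: False}
  {y: True, f: True, e: True}


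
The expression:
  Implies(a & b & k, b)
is always true.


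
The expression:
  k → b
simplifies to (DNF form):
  b ∨ ¬k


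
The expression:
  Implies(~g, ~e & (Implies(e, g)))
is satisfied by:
  {g: True, e: False}
  {e: False, g: False}
  {e: True, g: True}


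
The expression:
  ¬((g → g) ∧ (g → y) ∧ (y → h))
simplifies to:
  (g ∧ ¬y) ∨ (y ∧ ¬h)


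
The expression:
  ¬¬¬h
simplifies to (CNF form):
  ¬h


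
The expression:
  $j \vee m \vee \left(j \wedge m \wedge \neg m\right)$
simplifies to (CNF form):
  $j \vee m$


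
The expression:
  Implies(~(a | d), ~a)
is always true.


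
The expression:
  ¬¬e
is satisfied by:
  {e: True}


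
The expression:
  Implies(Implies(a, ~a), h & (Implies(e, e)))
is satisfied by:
  {a: True, h: True}
  {a: True, h: False}
  {h: True, a: False}


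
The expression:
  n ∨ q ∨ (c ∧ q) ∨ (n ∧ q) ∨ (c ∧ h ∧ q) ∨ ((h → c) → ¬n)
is always true.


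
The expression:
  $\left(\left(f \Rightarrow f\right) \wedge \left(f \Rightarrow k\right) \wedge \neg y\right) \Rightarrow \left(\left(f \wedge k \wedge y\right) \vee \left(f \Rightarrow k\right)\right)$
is always true.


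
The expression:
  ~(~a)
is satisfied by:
  {a: True}


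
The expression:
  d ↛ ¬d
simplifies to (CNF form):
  d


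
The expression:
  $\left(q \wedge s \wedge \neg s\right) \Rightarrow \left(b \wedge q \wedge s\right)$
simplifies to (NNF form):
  $\text{True}$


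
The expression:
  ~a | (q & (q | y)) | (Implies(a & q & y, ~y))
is always true.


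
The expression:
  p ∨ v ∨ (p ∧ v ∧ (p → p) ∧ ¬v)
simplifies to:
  p ∨ v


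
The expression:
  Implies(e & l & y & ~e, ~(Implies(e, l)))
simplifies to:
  True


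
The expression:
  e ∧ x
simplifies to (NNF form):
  e ∧ x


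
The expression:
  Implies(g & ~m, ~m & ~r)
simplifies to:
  m | ~g | ~r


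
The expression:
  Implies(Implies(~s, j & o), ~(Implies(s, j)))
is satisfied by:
  {s: False, j: False, o: False}
  {o: True, s: False, j: False}
  {s: True, o: False, j: False}
  {o: True, s: True, j: False}
  {j: True, o: False, s: False}


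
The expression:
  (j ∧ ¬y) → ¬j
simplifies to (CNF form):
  y ∨ ¬j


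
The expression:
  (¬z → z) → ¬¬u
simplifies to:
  u ∨ ¬z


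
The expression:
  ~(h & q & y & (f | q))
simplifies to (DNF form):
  ~h | ~q | ~y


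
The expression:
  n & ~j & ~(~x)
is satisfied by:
  {x: True, n: True, j: False}


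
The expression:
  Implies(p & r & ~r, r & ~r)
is always true.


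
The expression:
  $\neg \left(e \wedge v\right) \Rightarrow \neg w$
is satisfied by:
  {v: True, e: True, w: False}
  {v: True, e: False, w: False}
  {e: True, v: False, w: False}
  {v: False, e: False, w: False}
  {v: True, w: True, e: True}


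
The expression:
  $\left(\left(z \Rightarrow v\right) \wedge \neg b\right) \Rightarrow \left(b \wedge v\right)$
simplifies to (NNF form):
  $b \vee \left(z \wedge \neg v\right)$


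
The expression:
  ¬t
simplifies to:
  ¬t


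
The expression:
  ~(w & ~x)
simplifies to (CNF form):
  x | ~w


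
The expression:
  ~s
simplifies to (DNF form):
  ~s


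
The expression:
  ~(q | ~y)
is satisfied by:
  {y: True, q: False}


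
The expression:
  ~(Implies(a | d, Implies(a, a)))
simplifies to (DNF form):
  False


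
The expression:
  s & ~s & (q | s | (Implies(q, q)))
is never true.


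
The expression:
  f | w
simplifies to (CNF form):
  f | w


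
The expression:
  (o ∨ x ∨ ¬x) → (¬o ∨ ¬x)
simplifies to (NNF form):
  ¬o ∨ ¬x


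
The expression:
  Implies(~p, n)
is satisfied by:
  {n: True, p: True}
  {n: True, p: False}
  {p: True, n: False}


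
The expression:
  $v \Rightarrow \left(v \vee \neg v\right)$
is always true.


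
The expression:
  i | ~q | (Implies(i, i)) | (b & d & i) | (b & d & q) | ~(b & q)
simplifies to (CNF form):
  True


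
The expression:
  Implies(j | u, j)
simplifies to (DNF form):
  j | ~u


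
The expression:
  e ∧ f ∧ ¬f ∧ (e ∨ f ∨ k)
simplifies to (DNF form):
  False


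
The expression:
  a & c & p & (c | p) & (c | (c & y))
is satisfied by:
  {a: True, c: True, p: True}


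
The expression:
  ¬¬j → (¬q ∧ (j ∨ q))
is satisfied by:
  {q: False, j: False}
  {j: True, q: False}
  {q: True, j: False}


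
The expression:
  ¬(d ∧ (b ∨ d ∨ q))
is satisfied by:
  {d: False}


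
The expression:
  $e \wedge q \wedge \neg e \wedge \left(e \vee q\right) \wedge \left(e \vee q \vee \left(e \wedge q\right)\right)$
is never true.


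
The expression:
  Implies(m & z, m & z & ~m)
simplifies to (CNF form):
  ~m | ~z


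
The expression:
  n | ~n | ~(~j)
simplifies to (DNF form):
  True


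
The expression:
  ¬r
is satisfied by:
  {r: False}


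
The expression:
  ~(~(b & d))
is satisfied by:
  {b: True, d: True}


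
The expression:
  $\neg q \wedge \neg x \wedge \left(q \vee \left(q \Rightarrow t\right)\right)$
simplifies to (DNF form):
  $\neg q \wedge \neg x$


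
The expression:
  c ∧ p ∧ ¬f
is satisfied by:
  {c: True, p: True, f: False}


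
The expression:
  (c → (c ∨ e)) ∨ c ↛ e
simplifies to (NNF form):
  True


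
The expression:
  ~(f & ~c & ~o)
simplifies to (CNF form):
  c | o | ~f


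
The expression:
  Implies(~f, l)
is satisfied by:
  {l: True, f: True}
  {l: True, f: False}
  {f: True, l: False}


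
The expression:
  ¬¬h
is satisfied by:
  {h: True}


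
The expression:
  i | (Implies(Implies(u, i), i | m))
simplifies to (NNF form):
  i | m | u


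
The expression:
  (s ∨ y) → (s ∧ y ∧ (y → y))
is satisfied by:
  {y: False, s: False}
  {s: True, y: True}


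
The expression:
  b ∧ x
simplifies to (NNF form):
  b ∧ x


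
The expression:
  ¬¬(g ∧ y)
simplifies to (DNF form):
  g ∧ y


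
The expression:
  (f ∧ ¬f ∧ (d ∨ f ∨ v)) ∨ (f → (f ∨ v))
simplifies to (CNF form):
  True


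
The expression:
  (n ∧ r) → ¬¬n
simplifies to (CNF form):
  True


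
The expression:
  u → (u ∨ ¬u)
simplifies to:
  True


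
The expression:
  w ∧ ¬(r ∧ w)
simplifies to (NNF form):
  w ∧ ¬r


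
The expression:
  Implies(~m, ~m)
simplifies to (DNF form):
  True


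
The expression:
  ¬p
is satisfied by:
  {p: False}


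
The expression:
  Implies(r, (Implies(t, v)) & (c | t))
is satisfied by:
  {c: True, v: True, r: False, t: False}
  {c: True, v: False, r: False, t: False}
  {v: True, t: False, c: False, r: False}
  {t: False, v: False, c: False, r: False}
  {t: True, c: True, v: True, r: False}
  {t: True, c: True, v: False, r: False}
  {t: True, v: True, c: False, r: False}
  {t: True, v: False, c: False, r: False}
  {r: True, c: True, v: True, t: False}
  {r: True, c: True, v: False, t: False}
  {r: True, t: True, c: True, v: True}
  {r: True, t: True, v: True, c: False}


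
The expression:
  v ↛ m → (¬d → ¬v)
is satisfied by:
  {d: True, m: True, v: False}
  {d: True, v: False, m: False}
  {m: True, v: False, d: False}
  {m: False, v: False, d: False}
  {d: True, m: True, v: True}
  {d: True, v: True, m: False}
  {m: True, v: True, d: False}


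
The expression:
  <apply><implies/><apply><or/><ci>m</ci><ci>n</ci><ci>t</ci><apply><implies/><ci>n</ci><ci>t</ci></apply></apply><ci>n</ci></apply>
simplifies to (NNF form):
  <ci>n</ci>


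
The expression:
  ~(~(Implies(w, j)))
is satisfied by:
  {j: True, w: False}
  {w: False, j: False}
  {w: True, j: True}


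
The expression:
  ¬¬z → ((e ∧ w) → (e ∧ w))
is always true.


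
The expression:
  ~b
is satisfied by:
  {b: False}


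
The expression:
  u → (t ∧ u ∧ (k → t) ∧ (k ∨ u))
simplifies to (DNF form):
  t ∨ ¬u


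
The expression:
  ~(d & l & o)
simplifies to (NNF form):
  ~d | ~l | ~o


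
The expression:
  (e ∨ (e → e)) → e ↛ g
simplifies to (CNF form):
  e ∧ ¬g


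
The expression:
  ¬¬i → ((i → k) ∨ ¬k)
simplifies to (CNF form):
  True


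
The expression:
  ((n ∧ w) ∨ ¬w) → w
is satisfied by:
  {w: True}


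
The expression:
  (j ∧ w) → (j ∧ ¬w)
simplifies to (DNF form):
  ¬j ∨ ¬w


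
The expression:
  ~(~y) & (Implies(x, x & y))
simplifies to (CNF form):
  y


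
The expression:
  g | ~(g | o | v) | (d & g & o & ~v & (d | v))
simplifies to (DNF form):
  g | (~o & ~v)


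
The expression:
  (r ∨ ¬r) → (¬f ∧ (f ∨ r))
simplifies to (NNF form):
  r ∧ ¬f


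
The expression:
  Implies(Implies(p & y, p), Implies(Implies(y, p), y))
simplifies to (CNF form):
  y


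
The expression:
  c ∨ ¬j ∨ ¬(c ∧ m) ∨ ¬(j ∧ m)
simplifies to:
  True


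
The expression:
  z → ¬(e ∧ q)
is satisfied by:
  {e: False, q: False, z: False}
  {z: True, e: False, q: False}
  {q: True, e: False, z: False}
  {z: True, q: True, e: False}
  {e: True, z: False, q: False}
  {z: True, e: True, q: False}
  {q: True, e: True, z: False}


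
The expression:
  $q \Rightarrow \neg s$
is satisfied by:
  {s: False, q: False}
  {q: True, s: False}
  {s: True, q: False}


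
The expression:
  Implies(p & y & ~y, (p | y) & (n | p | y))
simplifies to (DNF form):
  True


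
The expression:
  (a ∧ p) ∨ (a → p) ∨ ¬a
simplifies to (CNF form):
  p ∨ ¬a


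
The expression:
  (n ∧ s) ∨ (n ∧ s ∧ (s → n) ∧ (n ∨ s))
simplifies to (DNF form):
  n ∧ s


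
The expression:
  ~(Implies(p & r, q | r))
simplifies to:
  False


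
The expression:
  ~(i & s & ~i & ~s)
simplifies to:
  True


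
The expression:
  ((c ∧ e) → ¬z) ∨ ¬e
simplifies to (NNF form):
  ¬c ∨ ¬e ∨ ¬z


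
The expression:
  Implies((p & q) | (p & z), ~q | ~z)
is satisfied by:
  {p: False, z: False, q: False}
  {q: True, p: False, z: False}
  {z: True, p: False, q: False}
  {q: True, z: True, p: False}
  {p: True, q: False, z: False}
  {q: True, p: True, z: False}
  {z: True, p: True, q: False}


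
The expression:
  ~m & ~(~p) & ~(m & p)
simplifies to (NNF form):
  p & ~m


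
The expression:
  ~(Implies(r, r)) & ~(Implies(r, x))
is never true.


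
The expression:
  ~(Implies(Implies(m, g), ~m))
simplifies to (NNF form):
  g & m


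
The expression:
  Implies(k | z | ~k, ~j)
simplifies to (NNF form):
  ~j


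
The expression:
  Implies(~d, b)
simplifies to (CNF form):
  b | d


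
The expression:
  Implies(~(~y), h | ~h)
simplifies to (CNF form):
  True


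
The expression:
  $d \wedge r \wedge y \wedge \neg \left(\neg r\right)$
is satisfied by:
  {r: True, d: True, y: True}


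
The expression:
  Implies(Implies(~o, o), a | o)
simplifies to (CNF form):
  True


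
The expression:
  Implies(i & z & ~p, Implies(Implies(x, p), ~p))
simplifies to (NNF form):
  True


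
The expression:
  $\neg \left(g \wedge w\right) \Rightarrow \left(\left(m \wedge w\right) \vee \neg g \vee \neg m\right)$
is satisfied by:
  {w: True, g: False, m: False}
  {g: False, m: False, w: False}
  {w: True, m: True, g: False}
  {m: True, g: False, w: False}
  {w: True, g: True, m: False}
  {g: True, w: False, m: False}
  {w: True, m: True, g: True}


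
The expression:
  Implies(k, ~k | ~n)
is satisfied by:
  {k: False, n: False}
  {n: True, k: False}
  {k: True, n: False}


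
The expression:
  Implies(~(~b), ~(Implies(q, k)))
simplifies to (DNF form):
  ~b | (q & ~k)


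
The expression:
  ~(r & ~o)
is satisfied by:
  {o: True, r: False}
  {r: False, o: False}
  {r: True, o: True}


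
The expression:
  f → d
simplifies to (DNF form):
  d ∨ ¬f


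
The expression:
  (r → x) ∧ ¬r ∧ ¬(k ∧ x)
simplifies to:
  ¬r ∧ (¬k ∨ ¬x)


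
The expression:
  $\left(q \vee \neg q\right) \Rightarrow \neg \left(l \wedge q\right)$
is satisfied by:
  {l: False, q: False}
  {q: True, l: False}
  {l: True, q: False}


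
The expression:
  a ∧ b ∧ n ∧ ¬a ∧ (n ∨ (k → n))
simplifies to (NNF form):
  False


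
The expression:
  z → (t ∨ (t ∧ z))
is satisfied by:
  {t: True, z: False}
  {z: False, t: False}
  {z: True, t: True}


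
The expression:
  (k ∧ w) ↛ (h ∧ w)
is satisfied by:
  {w: True, k: True, h: False}


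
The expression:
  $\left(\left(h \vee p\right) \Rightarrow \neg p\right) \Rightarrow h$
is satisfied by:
  {p: True, h: True}
  {p: True, h: False}
  {h: True, p: False}


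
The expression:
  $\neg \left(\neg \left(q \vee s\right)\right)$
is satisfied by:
  {q: True, s: True}
  {q: True, s: False}
  {s: True, q: False}


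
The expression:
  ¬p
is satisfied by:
  {p: False}


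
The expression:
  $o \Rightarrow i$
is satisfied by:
  {i: True, o: False}
  {o: False, i: False}
  {o: True, i: True}


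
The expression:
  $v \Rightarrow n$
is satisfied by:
  {n: True, v: False}
  {v: False, n: False}
  {v: True, n: True}


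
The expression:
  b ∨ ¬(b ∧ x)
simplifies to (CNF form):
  True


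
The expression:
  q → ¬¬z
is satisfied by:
  {z: True, q: False}
  {q: False, z: False}
  {q: True, z: True}


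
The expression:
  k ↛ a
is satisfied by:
  {k: True, a: False}


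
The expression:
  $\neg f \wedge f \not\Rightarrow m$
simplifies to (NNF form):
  $\text{False}$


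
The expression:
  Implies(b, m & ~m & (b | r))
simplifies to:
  ~b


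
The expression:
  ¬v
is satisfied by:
  {v: False}


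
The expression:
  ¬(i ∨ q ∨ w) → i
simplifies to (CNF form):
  i ∨ q ∨ w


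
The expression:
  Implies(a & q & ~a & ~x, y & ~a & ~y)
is always true.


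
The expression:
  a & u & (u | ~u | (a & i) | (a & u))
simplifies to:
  a & u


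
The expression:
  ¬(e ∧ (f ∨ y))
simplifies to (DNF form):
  (¬f ∧ ¬y) ∨ ¬e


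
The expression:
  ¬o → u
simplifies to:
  o ∨ u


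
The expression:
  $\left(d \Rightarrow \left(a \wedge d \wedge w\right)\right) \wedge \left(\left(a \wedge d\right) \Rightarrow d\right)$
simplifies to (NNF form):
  $\left(a \wedge w\right) \vee \neg d$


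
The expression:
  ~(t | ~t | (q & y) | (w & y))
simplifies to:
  False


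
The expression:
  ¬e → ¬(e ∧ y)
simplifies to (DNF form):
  True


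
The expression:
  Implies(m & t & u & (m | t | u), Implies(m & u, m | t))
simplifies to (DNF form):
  True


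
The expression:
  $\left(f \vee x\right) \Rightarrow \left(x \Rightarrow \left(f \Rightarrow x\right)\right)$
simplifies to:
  $\text{True}$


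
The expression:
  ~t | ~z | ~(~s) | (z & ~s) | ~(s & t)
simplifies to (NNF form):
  True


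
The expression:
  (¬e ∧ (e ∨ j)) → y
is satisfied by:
  {y: True, e: True, j: False}
  {y: True, e: False, j: False}
  {e: True, y: False, j: False}
  {y: False, e: False, j: False}
  {j: True, y: True, e: True}
  {j: True, y: True, e: False}
  {j: True, e: True, y: False}


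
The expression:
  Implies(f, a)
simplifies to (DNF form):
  a | ~f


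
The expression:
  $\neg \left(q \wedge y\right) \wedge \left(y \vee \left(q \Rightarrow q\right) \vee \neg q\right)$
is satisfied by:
  {q: False, y: False}
  {y: True, q: False}
  {q: True, y: False}


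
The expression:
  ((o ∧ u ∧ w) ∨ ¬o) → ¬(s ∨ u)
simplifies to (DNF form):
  (o ∧ ¬u) ∨ (o ∧ ¬w) ∨ (¬s ∧ ¬u)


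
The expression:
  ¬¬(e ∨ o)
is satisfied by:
  {o: True, e: True}
  {o: True, e: False}
  {e: True, o: False}


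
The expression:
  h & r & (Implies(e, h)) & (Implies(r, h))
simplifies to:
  h & r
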